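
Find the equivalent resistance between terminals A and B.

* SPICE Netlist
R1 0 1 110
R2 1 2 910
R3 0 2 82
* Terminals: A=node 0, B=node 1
Reduce the network between node 0 (A) and node 1 (B) by series/parallel combination:
  Rs1 = R3 + R2 (series, joined only at node 2) = 82 + 910 = 992 Ω
  Rp1 = R1 ‖ Rs1 (parallel, both between nodes 0 and 1) = 1/(1/110 + 1/992) = 99.02 Ω
R_eq = 99.02 Ω

Final answer: 99.02 Ω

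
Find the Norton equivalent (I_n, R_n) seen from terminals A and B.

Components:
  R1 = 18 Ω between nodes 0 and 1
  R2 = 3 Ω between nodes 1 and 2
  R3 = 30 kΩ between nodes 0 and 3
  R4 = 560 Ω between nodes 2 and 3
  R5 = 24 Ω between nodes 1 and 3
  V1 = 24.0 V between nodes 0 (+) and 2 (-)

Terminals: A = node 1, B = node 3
Find the Thévenin equivalent first; then I_n = V_th/R_th and R_n = R_th.
Step 1 — V_th is the open-circuit voltage V_A - V_B (nothing connected across the terminals).
Nodal analysis, taking node 2 as the 0 V reference.
Source V1 fixes V_0 = 24 V.
KCL at each unknown node (sum of currents leaving = 0; resistances in Ω):
  Node 1: (V_1 - 24)/18 + (V_1 - 0)/3 + (V_1 - V_3)/24 = 0
  Node 3: (V_3 - 24)/30000 + (V_3 - 0)/560 + (V_3 - V_1)/24 = 0
Collecting terms (coefficients in siemens):
  0.4306·V_1 - 0.04167·V_3 = 1.333
  0.04349·V_3 - 0.04167·V_1 = 0.0008
Determinant D = (0.4306)(0.04349) - (-0.04167)(-0.04167) = 0.01699
V_1 = [(1.333)(0.04349) - (-0.04167)(0.0008)]/D = 3.415 V
V_3 = [(0.4306)(0.0008) - (1.333)(-0.04167)]/D = 3.291 V
V_th = V_1 - V_3 = 3.415 - 3.291 = 0.1245 V
Step 2 — R_th: zero the source — replace V1 by a short circuit (node 2 merges into node 0) — and find the resistance seen between A (node 1) and B (node 3).
Reduce the network between node 1 (A) and node 3 (B) by series/parallel combination:
  Rp1 = R1 ‖ R2 (parallel, both between nodes 0 and 1) = 1/(1/18 + 1/3) = 2.571 Ω
  Rp2 = R3 ‖ R4 (parallel, both between nodes 0 and 3) = 1/(1/30000 + 1/560) = 549.7 Ω
  Rs1 = Rp1 + Rp2 (series, joined only at node 0) = 2.571 + 549.7 = 552.3 Ω
  Rp3 = R5 ‖ Rs1 (parallel, both between nodes 1 and 3) = 1/(1/24 + 1/552.3) = 23 Ω
R_th = 23 Ω
I_n = V_th/R_th = 0.1245/23 = 0.005411 A, and R_n = R_th = 23 Ω

Final answer: I_n = 0.005411 A, R_n = 23 Ω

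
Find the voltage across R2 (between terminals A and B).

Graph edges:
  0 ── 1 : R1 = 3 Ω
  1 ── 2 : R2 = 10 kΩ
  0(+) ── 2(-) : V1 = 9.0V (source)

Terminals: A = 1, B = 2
R1 and R2 are in series across V1 (node 0 → node 1 → node 2), and the output A–B is taken across R2, so this is a voltage divider.
Series current: I = V1/(R1 + R2) = 9/(3 + 10000) = 9/10000 = 0.0008997 A
V_R2 = I × R2 = V1 × R2/(R1 + R2) = 9 × 10000/10000 = 8.997 V

Final answer: 8.997 V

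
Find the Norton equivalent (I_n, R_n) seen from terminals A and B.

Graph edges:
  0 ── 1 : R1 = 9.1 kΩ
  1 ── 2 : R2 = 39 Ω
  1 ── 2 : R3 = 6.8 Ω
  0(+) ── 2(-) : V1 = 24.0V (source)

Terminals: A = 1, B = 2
Find the Thévenin equivalent first; then I_n = V_th/R_th and R_n = R_th.
Step 1 — V_th is the open-circuit voltage V_A - V_B (nothing connected across the terminals).
Nodal analysis, taking node 2 as the 0 V reference.
Source V1 fixes V_0 = 24 V.
KCL at each unknown node (sum of currents leaving = 0; resistances in Ω):
  Node 1: (V_1 - 24)/9100 + (V_1 - 0)/39 + (V_1 - 0)/6.8 = 0
Collecting terms: 0.1728 × V_1 = 0.002637  =>  V_1 = 0.01526 V
V_th = V_1 - V_2 = 0.01526 - 0 = 0.01526 V
Step 2 — R_th: zero the source — replace V1 by a short circuit (node 2 merges into node 0) — and find the resistance seen between A (node 1) and B (node 0).
Reduce the network between node 1 (A) and node 0 (B) by series/parallel combination:
  Rp1 = R1 ‖ R2 ‖ R3 (parallel, all between nodes 0 and 1) = 1/(1/9100 + 1/39 + 1/6.8) = 5.787 Ω
R_th = 5.787 Ω
I_n = V_th/R_th = 0.01526/5.787 = 0.002637 A, and R_n = R_th = 5.787 Ω

Final answer: I_n = 0.002637 A, R_n = 5.787 Ω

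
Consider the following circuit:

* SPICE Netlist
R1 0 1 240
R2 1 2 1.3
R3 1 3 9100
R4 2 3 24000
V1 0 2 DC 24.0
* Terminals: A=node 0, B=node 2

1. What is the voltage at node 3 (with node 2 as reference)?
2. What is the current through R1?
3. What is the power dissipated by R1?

Nodal analysis, taking node 2 as the 0 V reference.
Source V1 fixes V_0 = 24 V.
KCL at each unknown node (sum of currents leaving = 0; resistances in Ω):
  Node 1: (V_1 - 24)/240 + (V_1 - 0)/1.3 + (V_1 - V_3)/9100 = 0
  Node 3: (V_3 - V_1)/9100 + (V_3 - 0)/24000 = 0
Collecting terms (coefficients in siemens):
  0.7735·V_1 - 0.0001099·V_3 = 0.1
  0.0001516·V_3 - 0.0001099·V_1 = 0
Determinant D = (0.7735)(0.0001516) - (-0.0001099)(-0.0001099) = 0.0001172
V_1 = [(0.1)(0.0001516) - (-0.0001099)(0)]/D = 0.1293 V
V_3 = [(0.7735)(0) - (0.1)(-0.0001099)]/D = 0.09375 V
Part 1:
  Read off the nodal solution: V_3 = 0.09375 V
Part 2:
  I_R1 = (V_0 - V_1)/R1 = (24 - 0.1293)/240 = 0.09946 A
  Magnitude: I_R1 = 0.09946 A
Part 3:
  I_R1 = (V_0 - V_1)/R1 = (24 - 0.1293)/240 = 0.09946 A
  P_R1 = I_R1² × R1 = (0.09946)² × 240 = 2.374 W

Final answers:
1. V_3 = 0.09375 V
2. I_R1 = 0.09946 A
3. P_R1 = 2.374 W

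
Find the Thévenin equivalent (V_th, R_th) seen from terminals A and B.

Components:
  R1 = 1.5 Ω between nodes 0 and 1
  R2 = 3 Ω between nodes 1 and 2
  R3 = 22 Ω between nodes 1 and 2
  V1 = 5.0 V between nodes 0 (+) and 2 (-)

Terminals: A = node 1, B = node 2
Step 1 — V_th is the open-circuit voltage V_A - V_B (nothing connected across the terminals).
Nodal analysis, taking node 2 as the 0 V reference.
Source V1 fixes V_0 = 5 V.
KCL at each unknown node (sum of currents leaving = 0; resistances in Ω):
  Node 1: (V_1 - 5)/1.5 + (V_1 - 0)/3 + (V_1 - 0)/22 = 0
Collecting terms: 1.045 × V_1 = 3.333  =>  V_1 = 3.188 V
V_th = V_1 - V_2 = 3.188 - 0 = 3.188 V
Step 2 — R_th: zero the source — replace V1 by a short circuit (node 2 merges into node 0) — and find the resistance seen between A (node 1) and B (node 0).
Reduce the network between node 1 (A) and node 0 (B) by series/parallel combination:
  Rp1 = R1 ‖ R2 ‖ R3 (parallel, all between nodes 0 and 1) = 1/(1/1.5 + 1/3 + 1/22) = 0.9565 Ω
R_th = 0.9565 Ω

Final answer: V_th = 3.188 V, R_th = 0.9565 Ω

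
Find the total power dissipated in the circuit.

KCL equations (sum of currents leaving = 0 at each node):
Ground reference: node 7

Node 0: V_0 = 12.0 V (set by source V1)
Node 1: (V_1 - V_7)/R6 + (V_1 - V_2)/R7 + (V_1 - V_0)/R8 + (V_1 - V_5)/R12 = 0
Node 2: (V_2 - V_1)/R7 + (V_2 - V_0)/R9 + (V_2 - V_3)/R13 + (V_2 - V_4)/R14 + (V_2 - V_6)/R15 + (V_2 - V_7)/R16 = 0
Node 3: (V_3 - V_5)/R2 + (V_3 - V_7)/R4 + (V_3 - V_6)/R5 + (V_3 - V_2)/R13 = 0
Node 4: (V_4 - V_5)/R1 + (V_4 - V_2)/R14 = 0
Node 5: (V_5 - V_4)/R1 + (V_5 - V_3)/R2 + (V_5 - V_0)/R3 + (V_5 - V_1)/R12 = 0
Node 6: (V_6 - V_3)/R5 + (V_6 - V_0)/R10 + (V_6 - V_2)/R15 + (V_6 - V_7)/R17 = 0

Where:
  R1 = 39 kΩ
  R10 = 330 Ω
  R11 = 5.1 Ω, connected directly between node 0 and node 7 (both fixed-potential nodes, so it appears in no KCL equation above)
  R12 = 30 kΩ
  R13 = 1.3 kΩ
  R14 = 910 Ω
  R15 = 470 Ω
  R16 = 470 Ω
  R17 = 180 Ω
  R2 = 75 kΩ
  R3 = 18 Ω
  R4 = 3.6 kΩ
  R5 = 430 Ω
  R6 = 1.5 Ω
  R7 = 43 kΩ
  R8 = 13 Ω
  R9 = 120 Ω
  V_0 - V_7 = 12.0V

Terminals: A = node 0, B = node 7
Nodal analysis, taking node 7 as the 0 V reference.
Source V1 fixes V_0 = 12 V.
KCL at each unknown node (sum of currents leaving = 0; resistances in Ω):
  Node 1: (V_1 - 0)/1.5 + (V_1 - V_2)/43000 + (V_1 - 12)/13 + (V_1 - V_5)/30000 = 0
  Node 2: (V_2 - V_1)/43000 + (V_2 - 12)/120 + (V_2 - V_3)/1300 + (V_2 - V_4)/910 + (V_2 - V_6)/470 + (V_2 - 0)/470 = 0
  Node 3: (V_3 - V_5)/75000 + (V_3 - 0)/3600 + (V_3 - V_6)/430 + (V_3 - V_2)/1300 = 0
  Node 4: (V_4 - V_5)/39000 + (V_4 - V_2)/910 = 0
  Node 5: (V_5 - V_4)/39000 + (V_5 - V_3)/75000 + (V_5 - 12)/18 + (V_5 - V_1)/30000 = 0
  Node 6: (V_6 - V_3)/430 + (V_6 - 12)/330 + (V_6 - V_2)/470 + (V_6 - 0)/180 = 0
Collecting terms (coefficients in siemens):
  0.7436·V_1 - 0.00002326·V_2 - 0.00003333·V_5 = 0.9231
  0.01448·V_2 - 0.00002326·V_1 - 0.0007692·V_3 - 0.001099·V_4 - 0.002128·V_6 = 0.1
  0.003386·V_3 - 0.0007692·V_2 - 0.00001333·V_5 - 0.002326·V_6 = 0
  0.001125·V_4 - 0.001099·V_2 - 0.00002564·V_5 = 0
  0.05563·V_5 - 0.00003333·V_1 - 0.00001333·V_3 - 0.00002564·V_4 = 0.6667
  0.01304·V_6 - 0.002128·V_2 - 0.002326·V_3 = 0.03636
Solving these 6 simultaneous equations (Gaussian elimination) gives:
  V_1 = 1.242 V, V_2 = 8.627 V, V_3 = 5.572 V, V_4 = 8.704 V
  V_5 = 11.99 V, V_6 = 5.19 V
Power in each resistor, P = (ΔV)²/R:
  P_R1 = (8.704 - 11.99)²/39000 = 0.000277 W
  P_R2 = (5.572 - 11.99)²/75000 = 0.0005493 W
  P_R3 = (12 - 11.99)²/18 = 0.000005021 W
  P_R4 = (5.572 - 0)²/3600 = 0.008625 W
  P_R5 = (5.572 - 5.19)²/430 = 0.000339 W
  P_R6 = (1.242 - 0)²/1.5 = 1.029 W
  P_R7 = (1.242 - 8.627)²/43000 = 0.001268 W
  P_R8 = (12 - 1.242)²/13 = 8.903 W
  P_R9 = (12 - 8.627)²/120 = 0.09479 W
  P_R10 = (12 - 5.19)²/330 = 0.1405 W
  P_R11 = (12 - 0)²/5.1 = 28.24 W
  P_R12 = (1.242 - 11.99)²/30000 = 0.003851 W
  P_R13 = (8.627 - 5.572)²/1300 = 0.00718 W
  P_R14 = (8.627 - 8.704)²/910 = 0.000006462 W
  P_R15 = (8.627 - 5.19)²/470 = 0.02513 W
  P_R16 = (8.627 - 0)²/470 = 0.1584 W
  P_R17 = (5.19 - 0)²/180 = 0.1497 W
P_total = P_R1 + P_R2 + P_R3 + P_R4 + P_R5 + P_R6 + P_R7 + P_R8 + P_R9 + P_R10 + P_R11 + P_R12 + P_R13 + P_R14 + P_R15 + P_R16 + P_R17 = 38.76 W

Final answer: 38.76 W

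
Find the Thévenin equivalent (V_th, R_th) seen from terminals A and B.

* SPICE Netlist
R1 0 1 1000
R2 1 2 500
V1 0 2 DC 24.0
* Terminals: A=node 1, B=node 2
Step 1 — V_th is the open-circuit voltage V_A - V_B (nothing connected across the terminals).
Nodal analysis, taking node 2 as the 0 V reference.
Source V1 fixes V_0 = 24 V.
KCL at each unknown node (sum of currents leaving = 0; resistances in Ω):
  Node 1: (V_1 - 24)/1000 + (V_1 - 0)/500 = 0
Collecting terms: 0.003 × V_1 = 0.024  =>  V_1 = 8 V
V_th = V_1 - V_2 = 8 - 0 = 8 V
Step 2 — R_th: zero the source — replace V1 by a short circuit (node 2 merges into node 0) — and find the resistance seen between A (node 1) and B (node 0).
Reduce the network between node 1 (A) and node 0 (B) by series/parallel combination:
  Rp1 = R1 ‖ R2 (parallel, both between nodes 0 and 1) = 1/(1/1000 + 1/500) = 333.3 Ω
R_th = 333.3 Ω

Final answer: V_th = 8 V, R_th = 333.3 Ω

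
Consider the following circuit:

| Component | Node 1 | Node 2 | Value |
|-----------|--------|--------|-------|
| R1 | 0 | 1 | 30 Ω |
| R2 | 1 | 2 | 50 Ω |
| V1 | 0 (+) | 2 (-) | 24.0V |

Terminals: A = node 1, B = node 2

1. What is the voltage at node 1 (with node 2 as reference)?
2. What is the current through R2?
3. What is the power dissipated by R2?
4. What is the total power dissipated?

Nodal analysis, taking node 2 as the 0 V reference.
Source V1 fixes V_0 = 24 V.
KCL at each unknown node (sum of currents leaving = 0; resistances in Ω):
  Node 1: (V_1 - 24)/30 + (V_1 - 0)/50 = 0
Collecting terms: 0.05333 × V_1 = 0.8  =>  V_1 = 15 V
Part 1:
  Read off the nodal solution: V_1 = 15 V
Part 2:
  I_R2 = (V_1 - V_2)/R2 = (15 - 0)/50 = 0.3 A
  Magnitude: I_R2 = 0.3 A
Part 3:
  I_R2 = (V_1 - V_2)/R2 = (15 - 0)/50 = 0.3 A
  P_R2 = I_R2² × R2 = (0.3)² × 50 = 4.5 W
Part 4:
  Power in each resistor, P = (ΔV)²/R:
    P_R1 = (24 - 15)²/30 = 2.7 W
    P_R2 = (15 - 0)²/50 = 4.5 W
  P_total = P_R1 + P_R2 = 7.2 W

Final answers:
1. V_1 = 15 V
2. I_R2 = 0.3 A
3. P_R2 = 4.5 W
4. P_total = 7.2 W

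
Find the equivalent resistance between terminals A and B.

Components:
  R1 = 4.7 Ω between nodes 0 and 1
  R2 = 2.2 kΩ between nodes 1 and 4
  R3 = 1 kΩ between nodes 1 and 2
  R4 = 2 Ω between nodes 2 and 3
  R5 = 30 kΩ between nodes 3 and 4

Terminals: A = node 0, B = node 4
Reduce the network between node 0 (A) and node 4 (B) by series/parallel combination:
  Rs1 = R3 + R4 (series, joined only at node 2) = 1000 + 2 = 1002 Ω
  Rs2 = R5 + Rs1 (series, joined only at node 3) = 30000 + 1002 = 31000 Ω
  Rp1 = R2 ‖ Rs2 (parallel, both between nodes 1 and 4) = 1/(1/2200 + 1/31000) = 2054 Ω
  Rs3 = R1 + Rp1 (series, joined only at node 1) = 4.7 + 2054 = 2059 Ω
R_eq = 2.059 kΩ

Final answer: 2.059 kΩ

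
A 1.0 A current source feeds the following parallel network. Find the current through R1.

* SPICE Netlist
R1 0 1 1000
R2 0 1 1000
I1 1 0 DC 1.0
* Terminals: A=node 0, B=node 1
All resistors sit directly between nodes 0 and 1, so they are in parallel and share one voltage V; the full source current 1 A splits among them.
1/R_par = 1/1000 + 1/1000 = 0.002 S  =>  R_par = 500 Ω
V = I × R_par = 1 × 500 = 500 V
I_R1 = V/R1 = 500/1000 = 0.5 A

Final answer: 0.5 A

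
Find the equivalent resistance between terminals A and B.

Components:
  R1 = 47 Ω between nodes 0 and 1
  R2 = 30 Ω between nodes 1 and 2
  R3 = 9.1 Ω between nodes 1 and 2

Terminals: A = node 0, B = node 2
Reduce the network between node 0 (A) and node 2 (B) by series/parallel combination:
  Rp1 = R2 ‖ R3 (parallel, both between nodes 1 and 2) = 1/(1/30 + 1/9.1) = 6.982 Ω
  Rs1 = R1 + Rp1 (series, joined only at node 1) = 47 + 6.982 = 53.98 Ω
R_eq = 53.98 Ω

Final answer: 53.98 Ω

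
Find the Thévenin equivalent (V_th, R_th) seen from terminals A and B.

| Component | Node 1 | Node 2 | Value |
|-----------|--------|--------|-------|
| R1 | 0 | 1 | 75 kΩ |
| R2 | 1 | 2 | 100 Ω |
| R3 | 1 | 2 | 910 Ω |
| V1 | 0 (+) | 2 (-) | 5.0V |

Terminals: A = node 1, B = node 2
Step 1 — V_th is the open-circuit voltage V_A - V_B (nothing connected across the terminals).
Nodal analysis, taking node 2 as the 0 V reference.
Source V1 fixes V_0 = 5 V.
KCL at each unknown node (sum of currents leaving = 0; resistances in Ω):
  Node 1: (V_1 - 5)/75000 + (V_1 - 0)/100 + (V_1 - 0)/910 = 0
Collecting terms: 0.01111 × V_1 = 0.00006667  =>  V_1 = 0.005999 V
V_th = V_1 - V_2 = 0.005999 - 0 = 0.005999 V
Step 2 — R_th: zero the source — replace V1 by a short circuit (node 2 merges into node 0) — and find the resistance seen between A (node 1) and B (node 0).
Reduce the network between node 1 (A) and node 0 (B) by series/parallel combination:
  Rp1 = R1 ‖ R2 ‖ R3 (parallel, all between nodes 0 and 1) = 1/(1/75000 + 1/100 + 1/910) = 89.99 Ω
R_th = 89.99 Ω

Final answer: V_th = 0.005999 V, R_th = 89.99 Ω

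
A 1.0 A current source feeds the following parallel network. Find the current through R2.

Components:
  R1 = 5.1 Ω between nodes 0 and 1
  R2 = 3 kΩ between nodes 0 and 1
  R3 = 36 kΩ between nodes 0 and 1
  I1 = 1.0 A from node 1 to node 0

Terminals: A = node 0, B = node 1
All resistors sit directly between nodes 0 and 1, so they are in parallel and share one voltage V; the full source current 1 A splits among them.
1/R_par = 1/5.1 + 1/3000 + 1/36000 = 0.1964 S  =>  R_par = 5.091 Ω
V = I × R_par = 1 × 5.091 = 5.091 V
I_R2 = V/R2 = 5.091/3000 = 0.001697 A

Final answer: 0.001697 A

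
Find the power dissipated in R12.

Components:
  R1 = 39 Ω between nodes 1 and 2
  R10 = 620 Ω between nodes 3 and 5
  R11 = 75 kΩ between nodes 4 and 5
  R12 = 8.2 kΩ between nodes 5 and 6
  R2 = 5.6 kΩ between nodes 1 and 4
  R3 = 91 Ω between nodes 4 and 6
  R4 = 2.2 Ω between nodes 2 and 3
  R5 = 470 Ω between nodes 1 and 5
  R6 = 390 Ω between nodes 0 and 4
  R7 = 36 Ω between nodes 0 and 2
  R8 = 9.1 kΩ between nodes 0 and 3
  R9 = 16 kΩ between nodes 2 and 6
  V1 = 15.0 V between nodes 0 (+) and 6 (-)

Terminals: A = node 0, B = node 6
Nodal analysis, taking node 6 as the 0 V reference.
Source V1 fixes V_0 = 15 V.
KCL at each unknown node (sum of currents leaving = 0; resistances in Ω):
  Node 1: (V_1 - V_2)/39 + (V_1 - V_4)/5600 + (V_1 - V_5)/470 = 0
  Node 2: (V_2 - V_1)/39 + (V_2 - V_3)/2.2 + (V_2 - 15)/36 + (V_2 - 0)/16000 = 0
  Node 3: (V_3 - V_2)/2.2 + (V_3 - 15)/9100 + (V_3 - V_5)/620 = 0
  Node 4: (V_4 - V_1)/5600 + (V_4 - 0)/91 + (V_4 - 15)/390 + (V_4 - V_5)/75000 = 0
  Node 5: (V_5 - V_1)/470 + (V_5 - V_3)/620 + (V_5 - V_4)/75000 + (V_5 - 0)/8200 = 0
Collecting terms (coefficients in siemens):
  0.02795·V_1 - 0.02564·V_2 - 0.0001786·V_4 - 0.002128·V_5 = 0
  0.508·V_2 - 0.02564·V_1 - 0.4545·V_3 = 0.4167
  0.4563·V_3 - 0.4545·V_2 - 0.001613·V_5 = 0.001648
  0.01375·V_4 - 0.0001786·V_1 - 0.00001333·V_5 = 0.03846
  0.003876·V_5 - 0.002128·V_1 - 0.001613·V_3 - 0.00001333·V_4 = 0
Solving these 5 simultaneous equations (Gaussian elimination) gives:
  V_1 = 14.7 V, V_2 = 14.82 V, V_3 = 14.82 V, V_4 = 3.003 V
  V_5 = 14.25 V
I_R12 = (V_5 - V_6)/R12 = (14.25 - 0)/8200 = 0.001738 A
P_R12 = I_R12² × R12 = (0.001738)² × 8200 = 0.02477 W

Final answer: 0.02477 W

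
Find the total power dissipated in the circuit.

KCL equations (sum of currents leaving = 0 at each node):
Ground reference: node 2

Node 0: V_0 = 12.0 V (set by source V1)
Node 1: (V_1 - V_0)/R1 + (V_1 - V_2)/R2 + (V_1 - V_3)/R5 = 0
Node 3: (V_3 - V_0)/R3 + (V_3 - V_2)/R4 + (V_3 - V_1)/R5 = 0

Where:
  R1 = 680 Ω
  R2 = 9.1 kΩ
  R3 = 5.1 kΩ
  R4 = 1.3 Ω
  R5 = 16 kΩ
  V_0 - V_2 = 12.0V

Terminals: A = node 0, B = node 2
Nodal analysis, taking node 2 as the 0 V reference.
Source V1 fixes V_0 = 12 V.
KCL at each unknown node (sum of currents leaving = 0; resistances in Ω):
  Node 1: (V_1 - 12)/680 + (V_1 - 0)/9100 + (V_1 - V_3)/16000 = 0
  Node 3: (V_3 - 12)/5100 + (V_3 - 0)/1.3 + (V_3 - V_1)/16000 = 0
Collecting terms (coefficients in siemens):
  0.001643·V_1 - 0.0000625·V_3 = 0.01765
  0.7695·V_3 - 0.0000625·V_1 = 0.002353
Determinant D = (0.001643)(0.7695) - (-0.0000625)(-0.0000625) = 0.001264
V_1 = [(0.01765)(0.7695) - (-0.0000625)(0.002353)]/D = 10.74 V
V_3 = [(0.001643)(0.002353) - (0.01765)(-0.0000625)]/D = 0.00393 V
Power in each resistor, P = (ΔV)²/R:
  P_R1 = (12 - 10.74)²/680 = 0.002331 W
  P_R2 = (10.74 - 0)²/9100 = 0.01268 W
  P_R3 = (12 - 0.00393)²/5100 = 0.02822 W
  P_R4 = (0 - 0.00393)²/1.3 = 0.00001188 W
  P_R5 = (10.74 - 0.00393)²/16000 = 0.007205 W
P_total = P_R1 + P_R2 + P_R3 + P_R4 + P_R5 = 0.05044 W

Final answer: 0.05044 W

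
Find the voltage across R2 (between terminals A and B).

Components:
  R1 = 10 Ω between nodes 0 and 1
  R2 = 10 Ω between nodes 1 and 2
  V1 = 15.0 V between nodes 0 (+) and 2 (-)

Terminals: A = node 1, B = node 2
R1 and R2 are in series across V1 (node 0 → node 1 → node 2), and the output A–B is taken across R2, so this is a voltage divider.
Series current: I = V1/(R1 + R2) = 15/(10 + 10) = 15/20 = 0.75 A
V_R2 = I × R2 = V1 × R2/(R1 + R2) = 15 × 10/20 = 7.5 V

Final answer: 7.5 V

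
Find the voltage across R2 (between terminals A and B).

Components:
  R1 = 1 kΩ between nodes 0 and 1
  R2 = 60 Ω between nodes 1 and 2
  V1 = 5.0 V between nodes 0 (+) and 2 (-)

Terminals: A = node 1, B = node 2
R1 and R2 are in series across V1 (node 0 → node 1 → node 2), and the output A–B is taken across R2, so this is a voltage divider.
Series current: I = V1/(R1 + R2) = 5/(1000 + 60) = 5/1060 = 0.004717 A
V_R2 = I × R2 = V1 × R2/(R1 + R2) = 5 × 60/1060 = 0.283 V

Final answer: 0.283 V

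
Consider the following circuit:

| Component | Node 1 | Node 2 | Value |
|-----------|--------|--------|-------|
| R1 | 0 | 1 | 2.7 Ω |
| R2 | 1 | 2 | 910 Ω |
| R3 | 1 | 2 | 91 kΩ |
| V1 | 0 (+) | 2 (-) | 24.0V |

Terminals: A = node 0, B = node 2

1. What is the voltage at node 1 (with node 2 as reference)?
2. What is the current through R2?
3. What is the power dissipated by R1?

Nodal analysis, taking node 2 as the 0 V reference.
Source V1 fixes V_0 = 24 V.
KCL at each unknown node (sum of currents leaving = 0; resistances in Ω):
  Node 1: (V_1 - 24)/2.7 + (V_1 - 0)/910 + (V_1 - 0)/91000 = 0
Collecting terms: 0.3715 × V_1 = 8.889  =>  V_1 = 23.93 V
Part 1:
  Read off the nodal solution: V_1 = 23.93 V
Part 2:
  I_R2 = (V_1 - V_2)/R2 = (23.93 - 0)/910 = 0.02629 A
  Magnitude: I_R2 = 0.02629 A
Part 3:
  I_R1 = (V_0 - V_1)/R1 = (24 - 23.93)/2.7 = 0.02656 A
  P_R1 = I_R1² × R1 = (0.02656)² × 2.7 = 0.001904 W

Final answers:
1. V_1 = 23.93 V
2. I_R2 = 0.02629 A
3. P_R1 = 0.001904 W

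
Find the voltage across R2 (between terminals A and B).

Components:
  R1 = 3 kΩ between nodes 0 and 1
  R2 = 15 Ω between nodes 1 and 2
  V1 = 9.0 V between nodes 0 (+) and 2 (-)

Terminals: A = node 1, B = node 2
R1 and R2 are in series across V1 (node 0 → node 1 → node 2), and the output A–B is taken across R2, so this is a voltage divider.
Series current: I = V1/(R1 + R2) = 9/(3000 + 15) = 9/3015 = 0.002985 A
V_R2 = I × R2 = V1 × R2/(R1 + R2) = 9 × 15/3015 = 0.04478 V

Final answer: 0.04478 V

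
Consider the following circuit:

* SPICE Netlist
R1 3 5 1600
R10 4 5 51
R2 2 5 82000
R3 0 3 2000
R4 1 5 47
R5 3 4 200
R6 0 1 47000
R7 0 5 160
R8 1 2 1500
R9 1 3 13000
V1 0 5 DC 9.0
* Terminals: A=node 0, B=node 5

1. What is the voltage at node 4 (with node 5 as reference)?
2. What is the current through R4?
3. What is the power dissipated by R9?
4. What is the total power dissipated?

Nodal analysis, taking node 5 as the 0 V reference.
Source V1 fixes V_0 = 9 V.
KCL at each unknown node (sum of currents leaving = 0; resistances in Ω):
  Node 1: (V_1 - 0)/47 + (V_1 - 9)/47000 + (V_1 - V_2)/1500 + (V_1 - V_3)/13000 = 0
  Node 2: (V_2 - 0)/82000 + (V_2 - V_1)/1500 = 0
  Node 3: (V_3 - 0)/1600 + (V_3 - 9)/2000 + (V_3 - V_4)/200 + (V_3 - V_1)/13000 = 0
  Node 4: (V_4 - V_3)/200 + (V_4 - 0)/51 = 0
Collecting terms (coefficients in siemens):
  0.02204·V_1 - 0.0006667·V_2 - 0.00007692·V_3 = 0.0001915
  0.0006789·V_2 - 0.0006667·V_1 = 0
  0.006202·V_3 - 0.00007692·V_1 - 0.005·V_4 = 0.0045
  0.02461·V_4 - 0.005·V_3 = 0
Solving these 4 simultaneous equations (Gaussian elimination) gives:
  V_1 = 0.01208 V, V_2 = 0.01186 V, V_3 = 0.8679 V, V_4 = 0.1763 V
Part 1:
  Read off the nodal solution: V_4 = 0.1763 V
Part 2:
  I_R4 = (V_1 - V_5)/R4 = (0.01208 - 0)/47 = 0.0002569 A
  Magnitude: I_R4 = 0.0002569 A
Part 3:
  I_R9 = (V_1 - V_3)/R9 = (0.01208 - 0.8679)/13000 = -0.00006583 A
  P_R9 = I_R9² × R9 = (-0.00006583)² × 13000 = 0.00005634 W
Part 4:
  Power in each resistor, P = (ΔV)²/R:
    P_R1 = (0.8679 - 0)²/1600 = 0.0004708 W
    P_R2 = (0.01186 - 0)²/82000 = 0.000000001715 W
    P_R3 = (9 - 0.8679)²/2000 = 0.03307 W
    P_R4 = (0.01208 - 0)²/47 = 0.000003102 W
    P_R5 = (0.8679 - 0.1763)²/200 = 0.002391 W
    P_R6 = (9 - 0.01208)²/47000 = 0.001719 W
    P_R7 = (9 - 0)²/160 = 0.5062 W
    P_R8 = (0.01208 - 0.01186)²/1500 = 0.00000000003137 W
    P_R9 = (0.01208 - 0.8679)²/13000 = 0.00005634 W
    P_R10 = (0.1763 - 0)²/51 = 0.0006098 W
  P_total = P_R1 + P_R2 + P_R3 + P_R4 + P_R5 + P_R6 + P_R7 + P_R8 + P_R9 + P_R10 = 0.5446 W

Final answers:
1. V_4 = 0.1763 V
2. I_R4 = 0.0002569 A
3. P_R9 = 5.634e-05 W
4. P_total = 0.5446 W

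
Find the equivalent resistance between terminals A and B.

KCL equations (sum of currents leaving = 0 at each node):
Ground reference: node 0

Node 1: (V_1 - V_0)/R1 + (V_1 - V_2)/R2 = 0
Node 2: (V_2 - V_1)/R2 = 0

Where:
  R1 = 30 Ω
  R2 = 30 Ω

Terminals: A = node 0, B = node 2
Reduce the network between node 0 (A) and node 2 (B) by series/parallel combination:
  Rs1 = R1 + R2 (series, joined only at node 1) = 30 + 30 = 60 Ω
R_eq = 60 Ω

Final answer: 60 Ω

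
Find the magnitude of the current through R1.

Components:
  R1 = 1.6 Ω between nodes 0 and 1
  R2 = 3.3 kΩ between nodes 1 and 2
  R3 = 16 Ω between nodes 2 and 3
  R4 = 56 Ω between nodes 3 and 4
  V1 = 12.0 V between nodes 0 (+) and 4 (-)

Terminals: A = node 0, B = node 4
Nodal analysis, taking node 4 as the 0 V reference.
Source V1 fixes V_0 = 12 V.
KCL at each unknown node (sum of currents leaving = 0; resistances in Ω):
  Node 1: (V_1 - 12)/1.6 + (V_1 - V_2)/3300 = 0
  Node 2: (V_2 - V_1)/3300 + (V_2 - V_3)/16 = 0
  Node 3: (V_3 - V_2)/16 + (V_3 - 0)/56 = 0
Collecting terms (coefficients in siemens):
  0.6253·V_1 - 0.000303·V_2 = 7.5
  0.0628·V_2 - 0.000303·V_1 - 0.0625·V_3 = 0
  0.08036·V_3 - 0.0625·V_2 = 0
Solving these 3 simultaneous equations (Gaussian elimination) gives:
  V_1 = 11.99 V, V_2 = 0.2561 V, V_3 = 0.1992 V
I_R1 = (V_0 - V_1)/R1 = (12 - 11.99)/1.6 = 0.003557 A
|I_R1| = 0.003557 A

Final answer: |I_R1| = 0.003557 A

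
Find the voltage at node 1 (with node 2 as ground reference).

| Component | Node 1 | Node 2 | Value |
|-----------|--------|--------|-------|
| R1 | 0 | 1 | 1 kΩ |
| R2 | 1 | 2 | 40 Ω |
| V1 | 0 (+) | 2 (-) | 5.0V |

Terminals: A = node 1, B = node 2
Nodal analysis, taking node 2 as the 0 V reference.
Source V1 fixes V_0 = 5 V.
KCL at each unknown node (sum of currents leaving = 0; resistances in Ω):
  Node 1: (V_1 - 5)/1000 + (V_1 - 0)/40 = 0
Collecting terms: 0.026 × V_1 = 0.005  =>  V_1 = 0.1923 V
The requested potential is V_1 = 0.1923 V.

Final answer: V_1 = 0.1923 V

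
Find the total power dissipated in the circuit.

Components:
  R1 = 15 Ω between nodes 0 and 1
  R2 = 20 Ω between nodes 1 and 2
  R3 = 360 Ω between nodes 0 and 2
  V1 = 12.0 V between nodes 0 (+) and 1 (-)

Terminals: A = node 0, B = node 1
Nodal analysis, taking node 1 as the 0 V reference.
Source V1 fixes V_0 = 12 V.
KCL at each unknown node (sum of currents leaving = 0; resistances in Ω):
  Node 2: (V_2 - 0)/20 + (V_2 - 12)/360 = 0
Collecting terms: 0.05278 × V_2 = 0.03333  =>  V_2 = 0.6316 V
Power in each resistor, P = (ΔV)²/R:
  P_R1 = (12 - 0)²/15 = 9.6 W
  P_R2 = (0 - 0.6316)²/20 = 0.01994 W
  P_R3 = (12 - 0.6316)²/360 = 0.359 W
P_total = P_R1 + P_R2 + P_R3 = 9.979 W

Final answer: 9.979 W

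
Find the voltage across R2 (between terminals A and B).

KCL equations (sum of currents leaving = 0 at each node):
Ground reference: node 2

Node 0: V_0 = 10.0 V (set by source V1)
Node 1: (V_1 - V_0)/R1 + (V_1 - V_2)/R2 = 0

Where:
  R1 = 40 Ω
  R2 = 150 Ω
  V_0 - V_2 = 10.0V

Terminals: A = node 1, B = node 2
R1 and R2 are in series across V1 (node 0 → node 1 → node 2), and the output A–B is taken across R2, so this is a voltage divider.
Series current: I = V1/(R1 + R2) = 10/(40 + 150) = 10/190 = 0.05263 A
V_R2 = I × R2 = V1 × R2/(R1 + R2) = 10 × 150/190 = 7.895 V

Final answer: 7.895 V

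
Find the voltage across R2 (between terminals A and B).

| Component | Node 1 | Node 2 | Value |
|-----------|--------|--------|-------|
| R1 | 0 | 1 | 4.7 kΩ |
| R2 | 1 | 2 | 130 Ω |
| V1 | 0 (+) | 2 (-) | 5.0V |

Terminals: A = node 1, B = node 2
R1 and R2 are in series across V1 (node 0 → node 1 → node 2), and the output A–B is taken across R2, so this is a voltage divider.
Series current: I = V1/(R1 + R2) = 5/(4700 + 130) = 5/4830 = 0.001035 A
V_R2 = I × R2 = V1 × R2/(R1 + R2) = 5 × 130/4830 = 0.1346 V

Final answer: 0.1346 V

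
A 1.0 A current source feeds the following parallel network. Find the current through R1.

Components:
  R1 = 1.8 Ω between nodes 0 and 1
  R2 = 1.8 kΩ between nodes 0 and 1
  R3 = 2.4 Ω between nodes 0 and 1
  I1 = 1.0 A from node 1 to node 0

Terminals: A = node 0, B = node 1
All resistors sit directly between nodes 0 and 1, so they are in parallel and share one voltage V; the full source current 1 A splits among them.
1/R_par = 1/1.8 + 1/1800 + 1/2.4 = 0.9728 S  =>  R_par = 1.028 Ω
V = I × R_par = 1 × 1.028 = 1.028 V
I_R1 = V/R1 = 1.028/1.8 = 0.5711 A

Final answer: 0.5711 A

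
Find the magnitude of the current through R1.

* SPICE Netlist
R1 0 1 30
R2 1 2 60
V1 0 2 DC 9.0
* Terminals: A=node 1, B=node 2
Nodal analysis, taking node 2 as the 0 V reference.
Source V1 fixes V_0 = 9 V.
KCL at each unknown node (sum of currents leaving = 0; resistances in Ω):
  Node 1: (V_1 - 9)/30 + (V_1 - 0)/60 = 0
Collecting terms: 0.05 × V_1 = 0.3  =>  V_1 = 6 V
I_R1 = (V_0 - V_1)/R1 = (9 - 6)/30 = 0.1 A
|I_R1| = 0.1 A

Final answer: |I_R1| = 0.1 A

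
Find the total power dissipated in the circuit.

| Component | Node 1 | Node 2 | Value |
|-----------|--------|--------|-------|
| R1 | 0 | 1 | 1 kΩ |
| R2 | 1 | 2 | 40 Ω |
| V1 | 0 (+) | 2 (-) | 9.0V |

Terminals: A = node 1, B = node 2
Nodal analysis, taking node 2 as the 0 V reference.
Source V1 fixes V_0 = 9 V.
KCL at each unknown node (sum of currents leaving = 0; resistances in Ω):
  Node 1: (V_1 - 9)/1000 + (V_1 - 0)/40 = 0
Collecting terms: 0.026 × V_1 = 0.009  =>  V_1 = 0.3462 V
Power in each resistor, P = (ΔV)²/R:
  P_R1 = (9 - 0.3462)²/1000 = 0.07489 W
  P_R2 = (0.3462 - 0)²/40 = 0.002996 W
P_total = P_R1 + P_R2 = 0.07788 W

Final answer: 0.07788 W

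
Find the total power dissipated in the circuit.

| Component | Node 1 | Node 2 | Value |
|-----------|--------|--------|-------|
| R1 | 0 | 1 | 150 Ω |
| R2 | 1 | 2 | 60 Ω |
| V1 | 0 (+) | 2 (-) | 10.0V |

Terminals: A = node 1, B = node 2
Nodal analysis, taking node 2 as the 0 V reference.
Source V1 fixes V_0 = 10 V.
KCL at each unknown node (sum of currents leaving = 0; resistances in Ω):
  Node 1: (V_1 - 10)/150 + (V_1 - 0)/60 = 0
Collecting terms: 0.02333 × V_1 = 0.06667  =>  V_1 = 2.857 V
Power in each resistor, P = (ΔV)²/R:
  P_R1 = (10 - 2.857)²/150 = 0.3401 W
  P_R2 = (2.857 - 0)²/60 = 0.1361 W
P_total = P_R1 + P_R2 = 0.4762 W

Final answer: 0.4762 W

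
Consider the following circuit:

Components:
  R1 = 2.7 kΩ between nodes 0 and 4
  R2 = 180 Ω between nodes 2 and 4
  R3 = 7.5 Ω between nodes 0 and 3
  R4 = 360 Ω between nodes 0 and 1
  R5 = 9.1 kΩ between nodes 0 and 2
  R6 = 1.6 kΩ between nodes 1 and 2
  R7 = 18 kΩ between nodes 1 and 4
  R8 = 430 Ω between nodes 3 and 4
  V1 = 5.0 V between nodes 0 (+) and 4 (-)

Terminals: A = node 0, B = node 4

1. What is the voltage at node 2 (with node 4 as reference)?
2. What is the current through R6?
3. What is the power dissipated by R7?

Nodal analysis, taking node 4 as the 0 V reference.
Source V1 fixes V_0 = 5 V.
KCL at each unknown node (sum of currents leaving = 0; resistances in Ω):
  Node 1: (V_1 - 5)/360 + (V_1 - V_2)/1600 + (V_1 - 0)/18000 = 0
  Node 2: (V_2 - 0)/180 + (V_2 - 5)/9100 + (V_2 - V_1)/1600 = 0
  Node 3: (V_3 - 5)/7.5 + (V_3 - 0)/430 = 0
Collecting terms (coefficients in siemens):
  0.003458·V_1 - 0.000625·V_2 = 0.01389
  0.00629·V_2 - 0.000625·V_1 = 0.0005495
  0.1357·V_3 = 0.6667
Solving these 3 simultaneous equations (Gaussian elimination) gives:
  V_1 = 4.106 V, V_2 = 0.4953 V, V_3 = 4.914 V
Part 1:
  Read off the nodal solution: V_2 = 0.4953 V
Part 2:
  I_R6 = (V_1 - V_2)/R6 = (4.106 - 0.4953)/1600 = 0.002256 A
  Magnitude: I_R6 = 0.002256 A
Part 3:
  I_R7 = (V_1 - V_4)/R7 = (4.106 - 0)/18000 = 0.0002281 A
  P_R7 = I_R7² × R7 = (0.0002281)² × 18000 = 0.0009364 W

Final answers:
1. V_2 = 0.4953 V
2. I_R6 = 0.002256 A
3. P_R7 = 0.0009364 W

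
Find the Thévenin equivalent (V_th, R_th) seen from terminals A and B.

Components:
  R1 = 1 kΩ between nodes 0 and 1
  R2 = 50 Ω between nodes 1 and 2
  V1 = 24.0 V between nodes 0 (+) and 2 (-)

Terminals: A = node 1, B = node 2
Step 1 — V_th is the open-circuit voltage V_A - V_B (nothing connected across the terminals).
Nodal analysis, taking node 2 as the 0 V reference.
Source V1 fixes V_0 = 24 V.
KCL at each unknown node (sum of currents leaving = 0; resistances in Ω):
  Node 1: (V_1 - 24)/1000 + (V_1 - 0)/50 = 0
Collecting terms: 0.021 × V_1 = 0.024  =>  V_1 = 1.143 V
V_th = V_1 - V_2 = 1.143 - 0 = 1.143 V
Step 2 — R_th: zero the source — replace V1 by a short circuit (node 2 merges into node 0) — and find the resistance seen between A (node 1) and B (node 0).
Reduce the network between node 1 (A) and node 0 (B) by series/parallel combination:
  Rp1 = R1 ‖ R2 (parallel, both between nodes 0 and 1) = 1/(1/1000 + 1/50) = 47.62 Ω
R_th = 47.62 Ω

Final answer: V_th = 1.143 V, R_th = 47.62 Ω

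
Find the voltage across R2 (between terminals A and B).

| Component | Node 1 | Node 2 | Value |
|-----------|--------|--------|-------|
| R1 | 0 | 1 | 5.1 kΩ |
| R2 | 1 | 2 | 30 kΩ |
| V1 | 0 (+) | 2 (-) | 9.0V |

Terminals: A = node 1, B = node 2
R1 and R2 are in series across V1 (node 0 → node 1 → node 2), and the output A–B is taken across R2, so this is a voltage divider.
Series current: I = V1/(R1 + R2) = 9/(5100 + 30000) = 9/35100 = 0.0002564 A
V_R2 = I × R2 = V1 × R2/(R1 + R2) = 9 × 30000/35100 = 7.692 V

Final answer: 7.692 V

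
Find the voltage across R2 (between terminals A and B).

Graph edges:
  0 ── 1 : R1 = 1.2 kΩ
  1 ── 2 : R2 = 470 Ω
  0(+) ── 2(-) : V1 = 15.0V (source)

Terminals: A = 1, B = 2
R1 and R2 are in series across V1 (node 0 → node 1 → node 2), and the output A–B is taken across R2, so this is a voltage divider.
Series current: I = V1/(R1 + R2) = 15/(1200 + 470) = 15/1670 = 0.008982 A
V_R2 = I × R2 = V1 × R2/(R1 + R2) = 15 × 470/1670 = 4.222 V

Final answer: 4.222 V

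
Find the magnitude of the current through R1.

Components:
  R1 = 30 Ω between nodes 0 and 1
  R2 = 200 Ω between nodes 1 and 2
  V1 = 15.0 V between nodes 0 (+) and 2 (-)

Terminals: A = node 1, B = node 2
Nodal analysis, taking node 2 as the 0 V reference.
Source V1 fixes V_0 = 15 V.
KCL at each unknown node (sum of currents leaving = 0; resistances in Ω):
  Node 1: (V_1 - 15)/30 + (V_1 - 0)/200 = 0
Collecting terms: 0.03833 × V_1 = 0.5  =>  V_1 = 13.04 V
I_R1 = (V_0 - V_1)/R1 = (15 - 13.04)/30 = 0.06522 A
|I_R1| = 0.06522 A

Final answer: |I_R1| = 0.06522 A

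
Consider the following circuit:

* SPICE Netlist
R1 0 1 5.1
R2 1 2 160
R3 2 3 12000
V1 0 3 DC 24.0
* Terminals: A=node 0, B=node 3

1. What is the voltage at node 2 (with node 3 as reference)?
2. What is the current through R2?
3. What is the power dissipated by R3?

Nodal analysis, taking node 3 as the 0 V reference.
Source V1 fixes V_0 = 24 V.
KCL at each unknown node (sum of currents leaving = 0; resistances in Ω):
  Node 1: (V_1 - 24)/5.1 + (V_1 - V_2)/160 = 0
  Node 2: (V_2 - V_1)/160 + (V_2 - 0)/12000 = 0
Collecting terms (coefficients in siemens):
  0.2023·V_1 - 0.00625·V_2 = 4.706
  0.006333·V_2 - 0.00625·V_1 = 0
Determinant D = (0.2023)(0.006333) - (-0.00625)(-0.00625) = 0.001242
V_1 = [(4.706)(0.006333) - (-0.00625)(0)]/D = 23.99 V
V_2 = [(0.2023)(0) - (4.706)(-0.00625)]/D = 23.67 V
Part 1:
  Read off the nodal solution: V_2 = 23.67 V
Part 2:
  I_R2 = (V_1 - V_2)/R2 = (23.99 - 23.67)/160 = 0.001973 A
  Magnitude: I_R2 = 0.001973 A
Part 3:
  I_R3 = (V_2 - V_3)/R3 = (23.67 - 0)/12000 = 0.001973 A
  P_R3 = I_R3² × R3 = (0.001973)² × 12000 = 0.04671 W

Final answers:
1. V_2 = 23.67 V
2. I_R2 = 0.001973 A
3. P_R3 = 0.04671 W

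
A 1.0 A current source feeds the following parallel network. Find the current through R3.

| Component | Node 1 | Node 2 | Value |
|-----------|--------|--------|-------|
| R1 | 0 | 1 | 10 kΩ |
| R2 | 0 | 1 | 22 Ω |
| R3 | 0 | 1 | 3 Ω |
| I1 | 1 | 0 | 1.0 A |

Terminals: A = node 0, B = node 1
All resistors sit directly between nodes 0 and 1, so they are in parallel and share one voltage V; the full source current 1 A splits among them.
1/R_par = 1/10000 + 1/22 + 1/3 = 0.3789 S  =>  R_par = 2.639 Ω
V = I × R_par = 1 × 2.639 = 2.639 V
I_R3 = V/R3 = 2.639/3 = 0.8798 A

Final answer: 0.8798 A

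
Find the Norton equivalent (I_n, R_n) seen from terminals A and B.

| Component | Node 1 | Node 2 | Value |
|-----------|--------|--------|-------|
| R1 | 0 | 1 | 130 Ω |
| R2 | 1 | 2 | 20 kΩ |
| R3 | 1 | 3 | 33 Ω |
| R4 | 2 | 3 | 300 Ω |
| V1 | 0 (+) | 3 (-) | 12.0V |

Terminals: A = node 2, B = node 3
Find the Thévenin equivalent first; then I_n = V_th/R_th and R_n = R_th.
Step 1 — V_th is the open-circuit voltage V_A - V_B (nothing connected across the terminals).
Nodal analysis, taking node 3 as the 0 V reference.
Source V1 fixes V_0 = 12 V.
KCL at each unknown node (sum of currents leaving = 0; resistances in Ω):
  Node 1: (V_1 - 12)/130 + (V_1 - V_2)/20000 + (V_1 - 0)/33 = 0
  Node 2: (V_2 - V_1)/20000 + (V_2 - 0)/300 = 0
Collecting terms (coefficients in siemens):
  0.03805·V_1 - 0.00005·V_2 = 0.09231
  0.003383·V_2 - 0.00005·V_1 = 0
Determinant D = (0.03805)(0.003383) - (-0.00005)(-0.00005) = 0.0001287
V_1 = [(0.09231)(0.003383) - (-0.00005)(0)]/D = 2.426 V
V_2 = [(0.03805)(0) - (0.09231)(-0.00005)]/D = 0.03586 V
V_th = V_2 - V_3 = 0.03586 - 0 = 0.03586 V
Step 2 — R_th: zero the source — replace V1 by a short circuit (node 3 merges into node 0) — and find the resistance seen between A (node 2) and B (node 0).
Reduce the network between node 2 (A) and node 0 (B) by series/parallel combination:
  Rp1 = R1 ‖ R3 (parallel, both between nodes 0 and 1) = 1/(1/130 + 1/33) = 26.32 Ω
  Rs1 = R2 + Rp1 (series, joined only at node 1) = 20000 + 26.32 = 20030 Ω
  Rp2 = R4 ‖ Rs1 (parallel, both between nodes 0 and 2) = 1/(1/300 + 1/20030) = 295.6 Ω
R_th = 295.6 Ω
I_n = V_th/R_th = 0.03586/295.6 = 0.0001213 A, and R_n = R_th = 295.6 Ω

Final answer: I_n = 0.0001213 A, R_n = 295.6 Ω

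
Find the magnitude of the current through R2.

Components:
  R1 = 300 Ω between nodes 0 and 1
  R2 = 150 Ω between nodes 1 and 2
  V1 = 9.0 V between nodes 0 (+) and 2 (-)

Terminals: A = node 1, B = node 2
Nodal analysis, taking node 2 as the 0 V reference.
Source V1 fixes V_0 = 9 V.
KCL at each unknown node (sum of currents leaving = 0; resistances in Ω):
  Node 1: (V_1 - 9)/300 + (V_1 - 0)/150 = 0
Collecting terms: 0.01 × V_1 = 0.03  =>  V_1 = 3 V
I_R2 = (V_1 - V_2)/R2 = (3 - 0)/150 = 0.02 A
|I_R2| = 0.02 A

Final answer: |I_R2| = 0.02 A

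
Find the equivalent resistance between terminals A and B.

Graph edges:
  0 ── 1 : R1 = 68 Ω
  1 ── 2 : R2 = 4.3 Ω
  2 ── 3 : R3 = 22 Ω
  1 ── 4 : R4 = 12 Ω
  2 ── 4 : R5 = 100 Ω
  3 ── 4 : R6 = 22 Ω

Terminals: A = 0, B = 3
The network is not a plain series/parallel combination. Inject a 1 A test current into terminal A (node 0) and return it from terminal B (node 3); then R_eq = V_A / (1 A).
Nodal analysis, taking node 3 as the 0 V reference.
Current source I_test pushes 1 A into node 0 and draws it out of node 3.
KCL at each unknown node (sum of currents leaving = 0; resistances in Ω):
  Node 0: (V_0 - V_1)/68 - 1 = 0
  Node 1: (V_1 - V_0)/68 + (V_1 - V_2)/4.3 + (V_1 - V_4)/12 = 0
  Node 2: (V_2 - V_1)/4.3 + (V_2 - 0)/22 + (V_2 - V_4)/100 = 0
  Node 4: (V_4 - V_1)/12 + (V_4 - V_2)/100 + (V_4 - 0)/22 = 0
Collecting terms (coefficients in siemens):
  0.01471·V_0 - 0.01471·V_1 = 1
  0.3306·V_1 - 0.01471·V_0 - 0.2326·V_2 - 0.08333·V_4 = 0
  0.288·V_2 - 0.2326·V_1 - 0.01·V_4 = 0
  0.1388·V_4 - 0.08333·V_1 - 0.01·V_2 = 0
Solving these 4 simultaneous equations (Gaussian elimination) gives:
  V_0 = 82.76 V, V_1 = 14.76 V, V_2 = 12.26 V, V_4 = 9.745 V
R_eq = V_0 / 1 A = 82.76 Ω

Final answer: 82.76 Ω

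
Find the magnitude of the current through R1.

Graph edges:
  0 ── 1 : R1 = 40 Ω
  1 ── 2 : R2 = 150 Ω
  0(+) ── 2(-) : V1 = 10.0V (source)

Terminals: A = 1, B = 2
Nodal analysis, taking node 2 as the 0 V reference.
Source V1 fixes V_0 = 10 V.
KCL at each unknown node (sum of currents leaving = 0; resistances in Ω):
  Node 1: (V_1 - 10)/40 + (V_1 - 0)/150 = 0
Collecting terms: 0.03167 × V_1 = 0.25  =>  V_1 = 7.895 V
I_R1 = (V_0 - V_1)/R1 = (10 - 7.895)/40 = 0.05263 A
|I_R1| = 0.05263 A

Final answer: |I_R1| = 0.05263 A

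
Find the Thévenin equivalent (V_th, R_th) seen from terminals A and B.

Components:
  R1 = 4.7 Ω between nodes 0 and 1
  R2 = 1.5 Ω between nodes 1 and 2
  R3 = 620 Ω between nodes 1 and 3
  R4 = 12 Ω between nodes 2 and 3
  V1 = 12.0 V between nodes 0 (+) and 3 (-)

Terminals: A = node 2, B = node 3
Step 1 — V_th is the open-circuit voltage V_A - V_B (nothing connected across the terminals).
Nodal analysis, taking node 3 as the 0 V reference.
Source V1 fixes V_0 = 12 V.
KCL at each unknown node (sum of currents leaving = 0; resistances in Ω):
  Node 1: (V_1 - 12)/4.7 + (V_1 - V_2)/1.5 + (V_1 - 0)/620 = 0
  Node 2: (V_2 - V_1)/1.5 + (V_2 - 0)/12 = 0
Collecting terms (coefficients in siemens):
  0.881·V_1 - 0.6667·V_2 = 2.553
  0.75·V_2 - 0.6667·V_1 = 0
Determinant D = (0.881)(0.75) - (-0.6667)(-0.6667) = 0.2163
V_1 = [(2.553)(0.75) - (-0.6667)(0)]/D = 8.851 V
V_2 = [(0.881)(0) - (2.553)(-0.6667)]/D = 7.868 V
V_th = V_2 - V_3 = 7.868 - 0 = 7.868 V
Step 2 — R_th: zero the source — replace V1 by a short circuit (node 3 merges into node 0) — and find the resistance seen between A (node 2) and B (node 0).
Reduce the network between node 2 (A) and node 0 (B) by series/parallel combination:
  Rp1 = R1 ‖ R3 (parallel, both between nodes 0 and 1) = 1/(1/4.7 + 1/620) = 4.665 Ω
  Rs1 = R2 + Rp1 (series, joined only at node 1) = 1.5 + 4.665 = 6.165 Ω
  Rp2 = R4 ‖ Rs1 (parallel, both between nodes 0 and 2) = 1/(1/12 + 1/6.165) = 4.073 Ω
R_th = 4.073 Ω

Final answer: V_th = 7.868 V, R_th = 4.073 Ω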